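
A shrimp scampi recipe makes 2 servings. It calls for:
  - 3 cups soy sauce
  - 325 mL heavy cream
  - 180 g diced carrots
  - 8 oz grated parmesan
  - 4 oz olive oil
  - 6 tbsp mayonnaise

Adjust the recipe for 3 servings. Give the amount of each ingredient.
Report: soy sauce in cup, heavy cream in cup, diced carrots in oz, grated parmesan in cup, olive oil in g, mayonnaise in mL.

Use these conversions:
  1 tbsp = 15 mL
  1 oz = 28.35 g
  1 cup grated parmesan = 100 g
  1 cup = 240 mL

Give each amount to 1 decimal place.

soy sauce: 4.5 cup; heavy cream: 2.0 cup; diced carrots: 9.5 oz; grated parmesan: 3.4 cup; olive oil: 170.1 g; mayonnaise: 135.0 mL

Scaling factor: 3/2 = 1.5.
soy sauce: 3 cup × 3/2 = 4.5 cup
heavy cream: 325 mL × 3/2 ÷ 240 mL/cup ≈ 2.0 cup
diced carrots: 180 g × 3/2 ÷ 28.35 g/oz ≈ 9.5 oz
grated parmesan: 8 oz × 3/2 × 28.35 g/oz ÷ 100 g/cup ≈ 3.4 cup
olive oil: 4 oz × 3/2 × 28.35 g/oz = 170.1 g
mayonnaise: 6 tbsp × 3/2 × 15 mL/tbsp = 135.0 mL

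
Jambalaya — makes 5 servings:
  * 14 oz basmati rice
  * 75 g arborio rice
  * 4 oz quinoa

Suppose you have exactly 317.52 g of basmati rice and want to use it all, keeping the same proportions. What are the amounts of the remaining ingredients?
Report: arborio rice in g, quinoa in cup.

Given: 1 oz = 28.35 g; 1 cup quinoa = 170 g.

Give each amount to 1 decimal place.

arborio rice: 60.0 g; quinoa: 0.5 cup

The original recipe has 396.9 g of basmati rice, so the scaling factor is 317.52 ÷ 396.9 = 4/5 = 0.8.
arborio rice: 75 g × 4/5 = 60.0 g
quinoa: 4 oz × 4/5 × 28.35 g/oz ÷ 170 g/cup ≈ 0.5 cup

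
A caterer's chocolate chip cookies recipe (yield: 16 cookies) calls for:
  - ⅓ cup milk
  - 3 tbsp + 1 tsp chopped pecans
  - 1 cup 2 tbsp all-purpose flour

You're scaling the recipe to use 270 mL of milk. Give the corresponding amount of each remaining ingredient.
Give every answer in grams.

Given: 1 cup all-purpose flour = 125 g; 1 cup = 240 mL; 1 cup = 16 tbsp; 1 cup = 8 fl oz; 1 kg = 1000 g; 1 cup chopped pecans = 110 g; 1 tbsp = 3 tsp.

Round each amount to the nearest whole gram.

The original recipe has 80 mL of milk, so the scaling factor is 270 ÷ 80 = 27/8 = 3.375.
chopped pecans: (3 tbsp + 1 tsp = 10/3 tbsp) × 27/8 ÷ 16 tbsp/cup × 110 g/cup ≈ 77 g
all-purpose flour: (1 cup + 2 tbsp = 1.125 cup) × 27/8 × 125 g/cup ≈ 475 g

chopped pecans: 77 g; all-purpose flour: 475 g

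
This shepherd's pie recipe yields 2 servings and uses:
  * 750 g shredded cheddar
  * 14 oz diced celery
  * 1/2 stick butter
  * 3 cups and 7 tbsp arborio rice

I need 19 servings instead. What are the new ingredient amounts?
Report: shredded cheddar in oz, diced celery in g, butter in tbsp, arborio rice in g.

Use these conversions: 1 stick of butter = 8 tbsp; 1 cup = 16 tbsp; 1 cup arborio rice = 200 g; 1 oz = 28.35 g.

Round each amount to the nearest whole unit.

Scaling factor: 19/2 = 9.5.
shredded cheddar: 750 g × 19/2 ÷ 28.35 g/oz ≈ 251 oz
diced celery: 14 oz × 19/2 × 28.35 g/oz ≈ 3771 g
butter: 0.5 stick × 19/2 × 8 tbsp/stick = 38 tbsp
arborio rice: (3 cup + 7 tbsp = 3.4375 cup) × 19/2 × 200 g/cup ≈ 6531 g

shredded cheddar: 251 oz; diced celery: 3771 g; butter: 38 tbsp; arborio rice: 6531 g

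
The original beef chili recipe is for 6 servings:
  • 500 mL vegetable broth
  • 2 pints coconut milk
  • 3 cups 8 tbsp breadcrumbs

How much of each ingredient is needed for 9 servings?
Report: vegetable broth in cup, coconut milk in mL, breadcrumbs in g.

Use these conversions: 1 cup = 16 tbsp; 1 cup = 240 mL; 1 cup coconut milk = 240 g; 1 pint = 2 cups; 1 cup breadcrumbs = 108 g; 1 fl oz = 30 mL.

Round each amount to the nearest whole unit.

Scaling factor: 9/6 = 3/2 = 1.5.
vegetable broth: 500 mL × 3/2 ÷ 240 mL/cup ≈ 3 cup
coconut milk: 2 pint × 3/2 × 2 cup/pint × 240 mL/cup = 1440 mL
breadcrumbs: (3 cup + 8 tbsp = 3.5 cup) × 3/2 × 108 g/cup = 567 g

vegetable broth: 3 cup; coconut milk: 1440 mL; breadcrumbs: 567 g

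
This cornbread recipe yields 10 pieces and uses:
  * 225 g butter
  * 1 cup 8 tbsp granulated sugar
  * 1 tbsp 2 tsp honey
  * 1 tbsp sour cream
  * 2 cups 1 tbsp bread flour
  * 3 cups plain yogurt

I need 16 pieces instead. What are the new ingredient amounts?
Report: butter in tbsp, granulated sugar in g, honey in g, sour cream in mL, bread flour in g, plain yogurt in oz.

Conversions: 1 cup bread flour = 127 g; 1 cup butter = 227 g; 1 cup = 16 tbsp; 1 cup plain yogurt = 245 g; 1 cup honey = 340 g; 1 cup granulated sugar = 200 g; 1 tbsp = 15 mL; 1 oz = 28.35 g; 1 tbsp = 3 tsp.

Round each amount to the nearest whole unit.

butter: 25 tbsp; granulated sugar: 480 g; honey: 57 g; sour cream: 24 mL; bread flour: 419 g; plain yogurt: 41 oz

Scaling factor: 16/10 = 8/5 = 1.6.
butter: 225 g × 8/5 ÷ 227 g/cup × 16 tbsp/cup ≈ 25 tbsp
granulated sugar: (1 cup + 8 tbsp = 1.5 cup) × 8/5 × 200 g/cup = 480 g
honey: (1 tbsp + 2 tsp = 5/3 tbsp) × 8/5 ÷ 16 tbsp/cup × 340 g/cup ≈ 57 g
sour cream: 1 tbsp × 8/5 × 15 mL/tbsp = 24 mL
bread flour: (2 cup + 1 tbsp = 2.0625 cup) × 8/5 × 127 g/cup ≈ 419 g
plain yogurt: 3 cup × 8/5 × 245 g/cup ÷ 28.35 g/oz ≈ 41 oz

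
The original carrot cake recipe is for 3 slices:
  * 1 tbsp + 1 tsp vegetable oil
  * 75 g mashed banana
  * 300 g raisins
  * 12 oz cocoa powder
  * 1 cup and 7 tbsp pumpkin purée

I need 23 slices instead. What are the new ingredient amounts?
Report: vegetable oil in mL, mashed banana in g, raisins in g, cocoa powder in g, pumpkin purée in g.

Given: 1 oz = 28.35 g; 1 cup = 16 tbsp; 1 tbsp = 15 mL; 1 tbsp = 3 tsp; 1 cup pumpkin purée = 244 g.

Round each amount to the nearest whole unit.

Scaling factor: 23/3.
vegetable oil: (1 tbsp + 1 tsp = 4/3 tbsp) × 23/3 × 15 mL/tbsp ≈ 153 mL
mashed banana: 75 g × 23/3 = 575 g
raisins: 300 g × 23/3 = 2300 g
cocoa powder: 12 oz × 23/3 × 28.35 g/oz ≈ 2608 g
pumpkin purée: (1 cup + 7 tbsp = 1.4375 cup) × 23/3 × 244 g/cup ≈ 2689 g

vegetable oil: 153 mL; mashed banana: 575 g; raisins: 2300 g; cocoa powder: 2608 g; pumpkin purée: 2689 g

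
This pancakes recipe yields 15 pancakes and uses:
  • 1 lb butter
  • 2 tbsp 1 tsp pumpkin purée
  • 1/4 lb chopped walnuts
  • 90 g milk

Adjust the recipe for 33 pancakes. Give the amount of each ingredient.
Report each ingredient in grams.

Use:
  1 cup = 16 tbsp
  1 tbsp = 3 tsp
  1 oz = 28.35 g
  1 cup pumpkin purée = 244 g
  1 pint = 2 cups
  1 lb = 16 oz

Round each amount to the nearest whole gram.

butter: 998 g; pumpkin purée: 78 g; chopped walnuts: 249 g; milk: 198 g

Scaling factor: 33/15 = 11/5 = 2.2.
butter: 1 lb × 11/5 × 16 oz/lb × 28.35 g/oz ≈ 998 g
pumpkin purée: (2 tbsp + 1 tsp = 7/3 tbsp) × 11/5 ÷ 16 tbsp/cup × 244 g/cup ≈ 78 g
chopped walnuts: 0.25 lb × 11/5 × 16 oz/lb × 28.35 g/oz ≈ 249 g
milk: 90 g × 11/5 = 198 g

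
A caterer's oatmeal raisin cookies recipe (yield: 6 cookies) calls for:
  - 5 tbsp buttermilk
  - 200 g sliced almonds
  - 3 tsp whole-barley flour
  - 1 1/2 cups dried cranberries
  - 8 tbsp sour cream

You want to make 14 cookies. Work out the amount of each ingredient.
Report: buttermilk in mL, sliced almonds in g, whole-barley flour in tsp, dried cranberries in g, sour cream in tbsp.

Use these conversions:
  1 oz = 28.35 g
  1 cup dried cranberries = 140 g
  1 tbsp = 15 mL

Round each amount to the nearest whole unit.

buttermilk: 175 mL; sliced almonds: 467 g; whole-barley flour: 7 tsp; dried cranberries: 490 g; sour cream: 19 tbsp

Scaling factor: 14/6 = 7/3.
buttermilk: 5 tbsp × 7/3 × 15 mL/tbsp = 175 mL
sliced almonds: 200 g × 7/3 ≈ 467 g
whole-barley flour: 3 tsp × 7/3 = 7 tsp
dried cranberries: 1.5 cup × 7/3 × 140 g/cup = 490 g
sour cream: 8 tbsp × 7/3 ≈ 19 tbsp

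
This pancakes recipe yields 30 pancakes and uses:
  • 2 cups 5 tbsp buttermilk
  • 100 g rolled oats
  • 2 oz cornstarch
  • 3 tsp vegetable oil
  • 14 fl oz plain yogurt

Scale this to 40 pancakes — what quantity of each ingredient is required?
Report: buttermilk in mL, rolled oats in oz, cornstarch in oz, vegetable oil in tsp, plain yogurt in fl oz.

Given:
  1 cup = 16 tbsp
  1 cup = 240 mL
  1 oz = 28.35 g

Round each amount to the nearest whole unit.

buttermilk: 740 mL; rolled oats: 5 oz; cornstarch: 3 oz; vegetable oil: 4 tsp; plain yogurt: 19 fl oz

Scaling factor: 40/30 = 4/3.
buttermilk: (2 cup + 5 tbsp = 2.3125 cup) × 4/3 × 240 mL/cup = 740 mL
rolled oats: 100 g × 4/3 ÷ 28.35 g/oz ≈ 5 oz
cornstarch: 2 oz × 4/3 ≈ 3 oz
vegetable oil: 3 tsp × 4/3 = 4 tsp
plain yogurt: 14 fl oz × 4/3 ≈ 19 fl oz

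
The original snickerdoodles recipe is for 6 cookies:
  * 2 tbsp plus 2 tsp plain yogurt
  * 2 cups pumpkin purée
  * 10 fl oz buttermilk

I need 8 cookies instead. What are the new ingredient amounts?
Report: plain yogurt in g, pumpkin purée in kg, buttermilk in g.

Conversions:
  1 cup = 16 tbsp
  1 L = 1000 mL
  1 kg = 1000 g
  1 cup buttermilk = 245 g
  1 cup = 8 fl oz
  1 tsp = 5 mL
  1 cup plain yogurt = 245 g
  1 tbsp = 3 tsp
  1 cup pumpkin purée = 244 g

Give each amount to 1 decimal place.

Scaling factor: 8/6 = 4/3.
plain yogurt: (2 tbsp + 2 tsp = 8/3 tbsp) × 4/3 ÷ 16 tbsp/cup × 245 g/cup ≈ 54.4 g
pumpkin purée: 2 cup × 4/3 × 244 g/cup ÷ 1000 g/kg ≈ 0.7 kg
buttermilk: 10 fl oz × 4/3 ÷ 8 fl oz/cup × 245 g/cup ≈ 408.3 g

plain yogurt: 54.4 g; pumpkin purée: 0.7 kg; buttermilk: 408.3 g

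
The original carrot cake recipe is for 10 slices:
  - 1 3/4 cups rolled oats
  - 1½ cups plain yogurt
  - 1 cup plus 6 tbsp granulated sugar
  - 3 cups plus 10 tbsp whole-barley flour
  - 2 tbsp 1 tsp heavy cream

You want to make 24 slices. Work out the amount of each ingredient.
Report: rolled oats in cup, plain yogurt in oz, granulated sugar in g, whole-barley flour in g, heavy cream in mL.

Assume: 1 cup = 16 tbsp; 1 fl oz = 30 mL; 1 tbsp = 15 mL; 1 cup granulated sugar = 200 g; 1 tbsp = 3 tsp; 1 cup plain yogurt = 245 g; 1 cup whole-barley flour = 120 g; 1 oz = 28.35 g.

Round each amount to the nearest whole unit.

rolled oats: 4 cup; plain yogurt: 31 oz; granulated sugar: 660 g; whole-barley flour: 1044 g; heavy cream: 84 mL

Scaling factor: 24/10 = 12/5 = 2.4.
rolled oats: 1.75 cup × 12/5 ≈ 4 cup
plain yogurt: 1.5 cup × 12/5 × 245 g/cup ÷ 28.35 g/oz ≈ 31 oz
granulated sugar: (1 cup + 6 tbsp = 1.375 cup) × 12/5 × 200 g/cup = 660 g
whole-barley flour: (3 cup + 10 tbsp = 3.625 cup) × 12/5 × 120 g/cup = 1044 g
heavy cream: (2 tbsp + 1 tsp = 7/3 tbsp) × 12/5 × 15 mL/tbsp = 84 mL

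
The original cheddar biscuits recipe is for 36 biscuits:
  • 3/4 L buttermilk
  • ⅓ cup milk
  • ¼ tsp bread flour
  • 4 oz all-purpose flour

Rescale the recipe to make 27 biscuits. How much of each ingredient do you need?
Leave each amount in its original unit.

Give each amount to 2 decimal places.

Scaling factor: 27/36 = 3/4 = 0.75.
buttermilk: 0.75 L × 3/4 ≈ 0.56 L
milk: 1/3 cup × 3/4 = 0.25 cup
bread flour: 0.25 tsp × 3/4 ≈ 0.19 tsp
all-purpose flour: 4 oz × 3/4 = 3.00 oz

buttermilk: 0.56 L; milk: 0.25 cup; bread flour: 0.19 tsp; all-purpose flour: 3.00 oz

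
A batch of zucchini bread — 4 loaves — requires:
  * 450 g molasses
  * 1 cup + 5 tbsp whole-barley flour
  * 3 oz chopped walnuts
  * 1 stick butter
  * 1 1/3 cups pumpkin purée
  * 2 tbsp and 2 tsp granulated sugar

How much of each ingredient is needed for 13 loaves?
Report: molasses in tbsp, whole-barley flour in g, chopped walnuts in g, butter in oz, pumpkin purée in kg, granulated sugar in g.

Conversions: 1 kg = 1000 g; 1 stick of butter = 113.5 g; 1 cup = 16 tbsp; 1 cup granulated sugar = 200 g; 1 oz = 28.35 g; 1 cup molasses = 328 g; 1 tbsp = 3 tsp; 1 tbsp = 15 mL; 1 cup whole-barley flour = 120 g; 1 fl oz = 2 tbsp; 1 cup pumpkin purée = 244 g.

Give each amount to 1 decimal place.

molasses: 71.3 tbsp; whole-barley flour: 511.9 g; chopped walnuts: 276.4 g; butter: 13.0 oz; pumpkin purée: 1.1 kg; granulated sugar: 108.3 g

Scaling factor: 13/4 = 3.25.
molasses: 450 g × 13/4 ÷ 328 g/cup × 16 tbsp/cup ≈ 71.3 tbsp
whole-barley flour: (1 cup + 5 tbsp = 1.3125 cup) × 13/4 × 120 g/cup ≈ 511.9 g
chopped walnuts: 3 oz × 13/4 × 28.35 g/oz ≈ 276.4 g
butter: 1 stick × 13/4 × 113.5 g/stick ÷ 28.35 g/oz ≈ 13.0 oz
pumpkin purée: 4/3 cup × 13/4 × 244 g/cup ÷ 1000 g/kg ≈ 1.1 kg
granulated sugar: (2 tbsp + 2 tsp = 8/3 tbsp) × 13/4 ÷ 16 tbsp/cup × 200 g/cup ≈ 108.3 g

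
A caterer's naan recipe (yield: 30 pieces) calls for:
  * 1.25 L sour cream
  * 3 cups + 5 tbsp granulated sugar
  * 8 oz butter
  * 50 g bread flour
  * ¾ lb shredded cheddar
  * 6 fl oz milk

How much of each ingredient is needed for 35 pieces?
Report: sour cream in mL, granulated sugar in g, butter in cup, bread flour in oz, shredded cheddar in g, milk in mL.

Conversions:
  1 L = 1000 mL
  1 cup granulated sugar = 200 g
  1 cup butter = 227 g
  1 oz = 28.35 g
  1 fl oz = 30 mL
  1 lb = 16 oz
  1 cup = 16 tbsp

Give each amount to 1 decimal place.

sour cream: 1458.3 mL; granulated sugar: 772.9 g; butter: 1.2 cup; bread flour: 2.1 oz; shredded cheddar: 396.9 g; milk: 210.0 mL

Scaling factor: 35/30 = 7/6.
sour cream: 1.25 L × 7/6 × 1000 mL/L ≈ 1458.3 mL
granulated sugar: (3 cup + 5 tbsp = 3.3125 cup) × 7/6 × 200 g/cup ≈ 772.9 g
butter: 8 oz × 7/6 × 28.35 g/oz ÷ 227 g/cup ≈ 1.2 cup
bread flour: 50 g × 7/6 ÷ 28.35 g/oz ≈ 2.1 oz
shredded cheddar: 0.75 lb × 7/6 × 16 oz/lb × 28.35 g/oz = 396.9 g
milk: 6 fl oz × 7/6 × 30 mL/fl oz = 210.0 mL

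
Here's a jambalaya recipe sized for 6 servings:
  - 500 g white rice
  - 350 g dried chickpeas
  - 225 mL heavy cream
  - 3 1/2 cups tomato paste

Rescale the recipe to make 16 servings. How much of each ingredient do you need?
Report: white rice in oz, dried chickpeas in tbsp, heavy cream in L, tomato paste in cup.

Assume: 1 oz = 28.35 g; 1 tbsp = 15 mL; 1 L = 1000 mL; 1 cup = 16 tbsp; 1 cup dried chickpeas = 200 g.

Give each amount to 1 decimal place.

Scaling factor: 16/6 = 8/3.
white rice: 500 g × 8/3 ÷ 28.35 g/oz ≈ 47.0 oz
dried chickpeas: 350 g × 8/3 ÷ 200 g/cup × 16 tbsp/cup ≈ 74.7 tbsp
heavy cream: 225 mL × 8/3 ÷ 1000 mL/L = 0.6 L
tomato paste: 3.5 cup × 8/3 ≈ 9.3 cup

white rice: 47.0 oz; dried chickpeas: 74.7 tbsp; heavy cream: 0.6 L; tomato paste: 9.3 cup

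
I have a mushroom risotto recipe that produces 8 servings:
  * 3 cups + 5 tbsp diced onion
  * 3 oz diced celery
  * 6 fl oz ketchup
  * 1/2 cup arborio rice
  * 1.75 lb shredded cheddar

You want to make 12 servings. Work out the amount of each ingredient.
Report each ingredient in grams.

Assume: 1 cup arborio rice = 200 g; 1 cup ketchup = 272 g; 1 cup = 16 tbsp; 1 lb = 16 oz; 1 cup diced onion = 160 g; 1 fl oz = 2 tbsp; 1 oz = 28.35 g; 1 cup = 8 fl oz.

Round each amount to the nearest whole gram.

Scaling factor: 12/8 = 3/2 = 1.5.
diced onion: (3 cup + 5 tbsp = 3.3125 cup) × 3/2 × 160 g/cup = 795 g
diced celery: 3 oz × 3/2 × 28.35 g/oz ≈ 128 g
ketchup: 6 fl oz × 3/2 ÷ 8 fl oz/cup × 272 g/cup = 306 g
arborio rice: 0.5 cup × 3/2 × 200 g/cup = 150 g
shredded cheddar: 1.75 lb × 3/2 × 16 oz/lb × 28.35 g/oz ≈ 1191 g

diced onion: 795 g; diced celery: 128 g; ketchup: 306 g; arborio rice: 150 g; shredded cheddar: 1191 g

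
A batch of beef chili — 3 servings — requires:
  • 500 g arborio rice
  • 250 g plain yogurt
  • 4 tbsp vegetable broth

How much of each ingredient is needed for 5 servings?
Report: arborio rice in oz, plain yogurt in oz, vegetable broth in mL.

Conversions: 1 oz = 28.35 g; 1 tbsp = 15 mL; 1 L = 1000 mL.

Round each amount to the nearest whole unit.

Scaling factor: 5/3.
arborio rice: 500 g × 5/3 ÷ 28.35 g/oz ≈ 29 oz
plain yogurt: 250 g × 5/3 ÷ 28.35 g/oz ≈ 15 oz
vegetable broth: 4 tbsp × 5/3 × 15 mL/tbsp = 100 mL

arborio rice: 29 oz; plain yogurt: 15 oz; vegetable broth: 100 mL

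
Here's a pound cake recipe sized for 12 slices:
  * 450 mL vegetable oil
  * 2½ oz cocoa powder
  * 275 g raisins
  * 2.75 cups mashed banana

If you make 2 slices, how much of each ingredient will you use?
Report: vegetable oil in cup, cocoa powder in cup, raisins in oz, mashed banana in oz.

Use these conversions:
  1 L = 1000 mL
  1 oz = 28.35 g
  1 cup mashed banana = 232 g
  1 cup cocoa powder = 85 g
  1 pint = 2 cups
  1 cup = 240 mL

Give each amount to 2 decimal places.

Scaling factor: 2/12 = 1/6.
vegetable oil: 450 mL × 1/6 ÷ 240 mL/cup ≈ 0.31 cup
cocoa powder: 2.5 oz × 1/6 × 28.35 g/oz ÷ 85 g/cup ≈ 0.14 cup
raisins: 275 g × 1/6 ÷ 28.35 g/oz ≈ 1.62 oz
mashed banana: 2.75 cup × 1/6 × 232 g/cup ÷ 28.35 g/oz ≈ 3.75 oz

vegetable oil: 0.31 cup; cocoa powder: 0.14 cup; raisins: 1.62 oz; mashed banana: 3.75 oz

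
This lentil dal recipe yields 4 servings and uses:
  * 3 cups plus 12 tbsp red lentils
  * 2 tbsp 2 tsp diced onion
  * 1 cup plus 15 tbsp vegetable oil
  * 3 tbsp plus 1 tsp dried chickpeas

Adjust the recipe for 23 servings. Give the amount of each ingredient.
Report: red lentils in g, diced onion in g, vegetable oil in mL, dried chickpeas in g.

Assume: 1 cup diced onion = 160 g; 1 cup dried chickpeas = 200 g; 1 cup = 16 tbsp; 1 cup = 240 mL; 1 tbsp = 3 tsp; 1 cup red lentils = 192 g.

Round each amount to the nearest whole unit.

red lentils: 4140 g; diced onion: 153 g; vegetable oil: 2674 mL; dried chickpeas: 240 g

Scaling factor: 23/4 = 5.75.
red lentils: (3 cup + 12 tbsp = 3.75 cup) × 23/4 × 192 g/cup = 4140 g
diced onion: (2 tbsp + 2 tsp = 8/3 tbsp) × 23/4 ÷ 16 tbsp/cup × 160 g/cup ≈ 153 g
vegetable oil: (1 cup + 15 tbsp = 1.9375 cup) × 23/4 × 240 mL/cup ≈ 2674 mL
dried chickpeas: (3 tbsp + 1 tsp = 10/3 tbsp) × 23/4 ÷ 16 tbsp/cup × 200 g/cup ≈ 240 g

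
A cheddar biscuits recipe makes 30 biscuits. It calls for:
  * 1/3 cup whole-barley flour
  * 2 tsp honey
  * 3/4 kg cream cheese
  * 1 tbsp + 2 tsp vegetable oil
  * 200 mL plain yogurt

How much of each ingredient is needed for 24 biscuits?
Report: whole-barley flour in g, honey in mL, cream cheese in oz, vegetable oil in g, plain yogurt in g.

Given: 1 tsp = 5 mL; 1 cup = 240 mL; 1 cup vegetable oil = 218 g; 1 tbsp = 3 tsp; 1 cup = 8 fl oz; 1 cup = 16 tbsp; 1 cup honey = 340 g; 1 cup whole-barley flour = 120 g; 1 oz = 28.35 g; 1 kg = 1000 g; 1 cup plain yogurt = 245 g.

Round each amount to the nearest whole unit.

Scaling factor: 24/30 = 4/5 = 0.8.
whole-barley flour: 1/3 cup × 4/5 × 120 g/cup = 32 g
honey: 2 tsp × 4/5 × 5 mL/tsp = 8 mL
cream cheese: 0.75 kg × 4/5 × 1000 g/kg ÷ 28.35 g/oz ≈ 21 oz
vegetable oil: (1 tbsp + 2 tsp = 5/3 tbsp) × 4/5 ÷ 16 tbsp/cup × 218 g/cup ≈ 18 g
plain yogurt: 200 mL × 4/5 ÷ 240 mL/cup × 245 g/cup ≈ 163 g

whole-barley flour: 32 g; honey: 8 mL; cream cheese: 21 oz; vegetable oil: 18 g; plain yogurt: 163 g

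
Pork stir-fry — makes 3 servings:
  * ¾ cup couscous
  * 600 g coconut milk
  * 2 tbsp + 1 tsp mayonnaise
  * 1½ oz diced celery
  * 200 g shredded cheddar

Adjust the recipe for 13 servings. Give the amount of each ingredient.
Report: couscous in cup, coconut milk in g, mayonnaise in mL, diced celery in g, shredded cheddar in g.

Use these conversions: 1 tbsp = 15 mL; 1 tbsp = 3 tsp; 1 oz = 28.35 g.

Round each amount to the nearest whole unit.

couscous: 3 cup; coconut milk: 2600 g; mayonnaise: 152 mL; diced celery: 184 g; shredded cheddar: 867 g

Scaling factor: 13/3.
couscous: 0.75 cup × 13/3 ≈ 3 cup
coconut milk: 600 g × 13/3 = 2600 g
mayonnaise: (2 tbsp + 1 tsp = 7/3 tbsp) × 13/3 × 15 mL/tbsp ≈ 152 mL
diced celery: 1.5 oz × 13/3 × 28.35 g/oz ≈ 184 g
shredded cheddar: 200 g × 13/3 ≈ 867 g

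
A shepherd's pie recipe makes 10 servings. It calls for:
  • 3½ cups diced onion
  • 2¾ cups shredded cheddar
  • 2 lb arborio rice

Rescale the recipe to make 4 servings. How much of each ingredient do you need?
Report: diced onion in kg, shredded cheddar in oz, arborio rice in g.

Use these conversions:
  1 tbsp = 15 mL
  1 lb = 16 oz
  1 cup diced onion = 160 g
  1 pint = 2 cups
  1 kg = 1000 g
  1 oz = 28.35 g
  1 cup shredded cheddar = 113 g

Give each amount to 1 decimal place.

Scaling factor: 4/10 = 2/5 = 0.4.
diced onion: 3.5 cup × 2/5 × 160 g/cup ÷ 1000 g/kg ≈ 0.2 kg
shredded cheddar: 2.75 cup × 2/5 × 113 g/cup ÷ 28.35 g/oz ≈ 4.4 oz
arborio rice: 2 lb × 2/5 × 16 oz/lb × 28.35 g/oz ≈ 362.9 g

diced onion: 0.2 kg; shredded cheddar: 4.4 oz; arborio rice: 362.9 g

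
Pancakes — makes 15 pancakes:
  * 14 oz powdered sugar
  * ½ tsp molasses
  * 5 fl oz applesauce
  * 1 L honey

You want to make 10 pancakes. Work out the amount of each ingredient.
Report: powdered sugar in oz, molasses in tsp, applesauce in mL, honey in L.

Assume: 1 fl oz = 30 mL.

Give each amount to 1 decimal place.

Scaling factor: 10/15 = 2/3.
powdered sugar: 14 oz × 2/3 ≈ 9.3 oz
molasses: 0.5 tsp × 2/3 ≈ 0.3 tsp
applesauce: 5 fl oz × 2/3 × 30 mL/fl oz = 100.0 mL
honey: 1 L × 2/3 ≈ 0.7 L

powdered sugar: 9.3 oz; molasses: 0.3 tsp; applesauce: 100.0 mL; honey: 0.7 L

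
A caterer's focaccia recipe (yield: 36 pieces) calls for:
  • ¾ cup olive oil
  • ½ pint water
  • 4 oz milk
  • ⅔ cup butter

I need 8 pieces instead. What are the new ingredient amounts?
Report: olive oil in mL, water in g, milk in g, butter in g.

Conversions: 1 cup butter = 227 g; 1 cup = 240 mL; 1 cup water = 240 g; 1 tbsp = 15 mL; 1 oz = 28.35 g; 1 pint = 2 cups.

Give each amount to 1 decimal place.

olive oil: 40.0 mL; water: 53.3 g; milk: 25.2 g; butter: 33.6 g

Scaling factor: 8/36 = 2/9.
olive oil: 0.75 cup × 2/9 × 240 mL/cup = 40.0 mL
water: 0.5 pint × 2/9 × 2 cup/pint × 240 g/cup ≈ 53.3 g
milk: 4 oz × 2/9 × 28.35 g/oz = 25.2 g
butter: 2/3 cup × 2/9 × 227 g/cup ≈ 33.6 g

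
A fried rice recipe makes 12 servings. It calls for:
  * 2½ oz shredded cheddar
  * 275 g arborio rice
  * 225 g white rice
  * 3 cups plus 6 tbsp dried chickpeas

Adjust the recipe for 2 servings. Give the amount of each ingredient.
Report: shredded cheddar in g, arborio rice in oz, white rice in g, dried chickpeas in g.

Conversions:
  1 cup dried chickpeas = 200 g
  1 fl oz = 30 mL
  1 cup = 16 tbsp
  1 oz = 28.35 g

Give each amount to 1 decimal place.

Scaling factor: 2/12 = 1/6.
shredded cheddar: 2.5 oz × 1/6 × 28.35 g/oz ≈ 11.8 g
arborio rice: 275 g × 1/6 ÷ 28.35 g/oz ≈ 1.6 oz
white rice: 225 g × 1/6 = 37.5 g
dried chickpeas: (3 cup + 6 tbsp = 3.375 cup) × 1/6 × 200 g/cup = 112.5 g

shredded cheddar: 11.8 g; arborio rice: 1.6 oz; white rice: 37.5 g; dried chickpeas: 112.5 g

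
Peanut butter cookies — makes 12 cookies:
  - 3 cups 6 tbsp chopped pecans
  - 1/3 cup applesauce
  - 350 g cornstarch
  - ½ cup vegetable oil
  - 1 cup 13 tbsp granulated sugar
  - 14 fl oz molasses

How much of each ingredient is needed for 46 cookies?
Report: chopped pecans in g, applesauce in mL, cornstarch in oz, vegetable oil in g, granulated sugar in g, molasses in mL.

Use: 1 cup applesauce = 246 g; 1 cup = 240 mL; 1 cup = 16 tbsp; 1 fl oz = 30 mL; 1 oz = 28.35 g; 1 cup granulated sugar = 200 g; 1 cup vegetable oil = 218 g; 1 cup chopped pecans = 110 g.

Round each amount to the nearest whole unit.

Scaling factor: 46/12 = 23/6.
chopped pecans: (3 cup + 6 tbsp = 3.375 cup) × 23/6 × 110 g/cup ≈ 1423 g
applesauce: 1/3 cup × 23/6 × 240 mL/cup ≈ 307 mL
cornstarch: 350 g × 23/6 ÷ 28.35 g/oz ≈ 47 oz
vegetable oil: 0.5 cup × 23/6 × 218 g/cup ≈ 418 g
granulated sugar: (1 cup + 13 tbsp = 1.8125 cup) × 23/6 × 200 g/cup ≈ 1390 g
molasses: 14 fl oz × 23/6 × 30 mL/fl oz = 1610 mL

chopped pecans: 1423 g; applesauce: 307 mL; cornstarch: 47 oz; vegetable oil: 418 g; granulated sugar: 1390 g; molasses: 1610 mL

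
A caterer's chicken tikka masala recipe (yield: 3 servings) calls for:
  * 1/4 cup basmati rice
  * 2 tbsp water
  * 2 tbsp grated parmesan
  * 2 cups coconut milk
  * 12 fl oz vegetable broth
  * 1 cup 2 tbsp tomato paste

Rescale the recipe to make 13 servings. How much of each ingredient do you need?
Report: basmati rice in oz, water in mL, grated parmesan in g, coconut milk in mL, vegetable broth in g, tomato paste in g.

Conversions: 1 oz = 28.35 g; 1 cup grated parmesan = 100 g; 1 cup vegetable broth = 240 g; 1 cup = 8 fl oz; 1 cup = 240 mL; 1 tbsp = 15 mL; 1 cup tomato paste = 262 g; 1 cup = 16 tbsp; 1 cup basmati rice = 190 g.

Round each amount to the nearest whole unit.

basmati rice: 7 oz; water: 130 mL; grated parmesan: 54 g; coconut milk: 2080 mL; vegetable broth: 1560 g; tomato paste: 1277 g

Scaling factor: 13/3.
basmati rice: 0.25 cup × 13/3 × 190 g/cup ÷ 28.35 g/oz ≈ 7 oz
water: 2 tbsp × 13/3 × 15 mL/tbsp = 130 mL
grated parmesan: 2 tbsp × 13/3 ÷ 16 tbsp/cup × 100 g/cup ≈ 54 g
coconut milk: 2 cup × 13/3 × 240 mL/cup = 2080 mL
vegetable broth: 12 fl oz × 13/3 ÷ 8 fl oz/cup × 240 g/cup = 1560 g
tomato paste: (1 cup + 2 tbsp = 1.125 cup) × 13/3 × 262 g/cup ≈ 1277 g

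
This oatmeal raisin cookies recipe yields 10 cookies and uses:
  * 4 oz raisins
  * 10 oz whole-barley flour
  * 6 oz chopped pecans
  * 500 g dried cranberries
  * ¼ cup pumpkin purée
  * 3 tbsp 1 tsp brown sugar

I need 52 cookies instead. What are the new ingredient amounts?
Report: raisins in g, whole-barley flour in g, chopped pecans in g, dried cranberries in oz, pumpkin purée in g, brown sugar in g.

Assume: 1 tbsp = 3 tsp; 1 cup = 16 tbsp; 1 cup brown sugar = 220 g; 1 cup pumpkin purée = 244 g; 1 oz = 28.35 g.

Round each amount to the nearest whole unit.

Scaling factor: 52/10 = 26/5 = 5.2.
raisins: 4 oz × 26/5 × 28.35 g/oz ≈ 590 g
whole-barley flour: 10 oz × 26/5 × 28.35 g/oz ≈ 1474 g
chopped pecans: 6 oz × 26/5 × 28.35 g/oz ≈ 885 g
dried cranberries: 500 g × 26/5 ÷ 28.35 g/oz ≈ 92 oz
pumpkin purée: 0.25 cup × 26/5 × 244 g/cup ≈ 317 g
brown sugar: (3 tbsp + 1 tsp = 10/3 tbsp) × 26/5 ÷ 16 tbsp/cup × 220 g/cup ≈ 238 g

raisins: 590 g; whole-barley flour: 1474 g; chopped pecans: 885 g; dried cranberries: 92 oz; pumpkin purée: 317 g; brown sugar: 238 g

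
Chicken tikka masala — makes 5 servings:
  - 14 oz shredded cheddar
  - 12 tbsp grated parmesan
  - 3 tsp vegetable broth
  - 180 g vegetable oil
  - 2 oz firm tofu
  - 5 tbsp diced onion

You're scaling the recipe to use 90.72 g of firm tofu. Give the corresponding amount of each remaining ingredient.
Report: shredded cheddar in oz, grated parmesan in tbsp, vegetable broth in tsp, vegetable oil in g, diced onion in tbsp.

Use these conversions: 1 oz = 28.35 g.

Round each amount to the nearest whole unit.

shredded cheddar: 22 oz; grated parmesan: 19 tbsp; vegetable broth: 5 tsp; vegetable oil: 288 g; diced onion: 8 tbsp

The original recipe has 56.7 g of firm tofu, so the scaling factor is 90.72 ÷ 56.7 = 8/5 = 1.6.
shredded cheddar: 14 oz × 8/5 ≈ 22 oz
grated parmesan: 12 tbsp × 8/5 ≈ 19 tbsp
vegetable broth: 3 tsp × 8/5 ≈ 5 tsp
vegetable oil: 180 g × 8/5 = 288 g
diced onion: 5 tbsp × 8/5 = 8 tbsp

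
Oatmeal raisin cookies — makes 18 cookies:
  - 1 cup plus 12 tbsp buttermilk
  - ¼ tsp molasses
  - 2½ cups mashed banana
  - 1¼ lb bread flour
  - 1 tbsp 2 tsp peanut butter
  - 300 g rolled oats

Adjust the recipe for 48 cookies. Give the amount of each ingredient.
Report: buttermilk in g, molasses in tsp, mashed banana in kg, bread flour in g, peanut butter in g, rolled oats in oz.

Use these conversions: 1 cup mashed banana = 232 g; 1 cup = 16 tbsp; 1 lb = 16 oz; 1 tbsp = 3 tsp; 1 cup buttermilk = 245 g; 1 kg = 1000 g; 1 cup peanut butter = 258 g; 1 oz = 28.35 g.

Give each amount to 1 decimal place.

buttermilk: 1143.3 g; molasses: 0.7 tsp; mashed banana: 1.5 kg; bread flour: 1512.0 g; peanut butter: 71.7 g; rolled oats: 28.2 oz

Scaling factor: 48/18 = 8/3.
buttermilk: (1 cup + 12 tbsp = 1.75 cup) × 8/3 × 245 g/cup ≈ 1143.3 g
molasses: 0.25 tsp × 8/3 ≈ 0.7 tsp
mashed banana: 2.5 cup × 8/3 × 232 g/cup ÷ 1000 g/kg ≈ 1.5 kg
bread flour: 1.25 lb × 8/3 × 16 oz/lb × 28.35 g/oz = 1512.0 g
peanut butter: (1 tbsp + 2 tsp = 5/3 tbsp) × 8/3 ÷ 16 tbsp/cup × 258 g/cup ≈ 71.7 g
rolled oats: 300 g × 8/3 ÷ 28.35 g/oz ≈ 28.2 oz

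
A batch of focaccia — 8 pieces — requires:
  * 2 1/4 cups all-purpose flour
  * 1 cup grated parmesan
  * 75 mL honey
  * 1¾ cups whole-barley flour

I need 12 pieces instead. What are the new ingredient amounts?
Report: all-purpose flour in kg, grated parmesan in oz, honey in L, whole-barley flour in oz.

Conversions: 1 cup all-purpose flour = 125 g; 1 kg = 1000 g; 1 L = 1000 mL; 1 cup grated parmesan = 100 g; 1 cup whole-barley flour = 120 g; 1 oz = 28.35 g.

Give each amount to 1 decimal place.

all-purpose flour: 0.4 kg; grated parmesan: 5.3 oz; honey: 0.1 L; whole-barley flour: 11.1 oz

Scaling factor: 12/8 = 3/2 = 1.5.
all-purpose flour: 2.25 cup × 3/2 × 125 g/cup ÷ 1000 g/kg ≈ 0.4 kg
grated parmesan: 1 cup × 3/2 × 100 g/cup ÷ 28.35 g/oz ≈ 5.3 oz
honey: 75 mL × 3/2 ÷ 1000 mL/L ≈ 0.1 L
whole-barley flour: 1.75 cup × 3/2 × 120 g/cup ÷ 28.35 g/oz ≈ 11.1 oz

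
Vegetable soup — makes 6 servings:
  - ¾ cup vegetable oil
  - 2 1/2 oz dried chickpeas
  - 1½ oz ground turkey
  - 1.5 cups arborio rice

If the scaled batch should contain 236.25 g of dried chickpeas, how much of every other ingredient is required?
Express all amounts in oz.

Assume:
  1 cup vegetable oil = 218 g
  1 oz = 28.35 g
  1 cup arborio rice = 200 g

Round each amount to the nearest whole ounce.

The original recipe has 70.875 g of dried chickpeas, so the scaling factor is 236.25 ÷ 70.875 = 10/3.
vegetable oil: 0.75 cup × 10/3 × 218 g/cup ÷ 28.35 g/oz ≈ 19 oz
ground turkey: 1.5 oz × 10/3 = 5 oz
arborio rice: 1.5 cup × 10/3 × 200 g/cup ÷ 28.35 g/oz ≈ 35 oz

vegetable oil: 19 oz; ground turkey: 5 oz; arborio rice: 35 oz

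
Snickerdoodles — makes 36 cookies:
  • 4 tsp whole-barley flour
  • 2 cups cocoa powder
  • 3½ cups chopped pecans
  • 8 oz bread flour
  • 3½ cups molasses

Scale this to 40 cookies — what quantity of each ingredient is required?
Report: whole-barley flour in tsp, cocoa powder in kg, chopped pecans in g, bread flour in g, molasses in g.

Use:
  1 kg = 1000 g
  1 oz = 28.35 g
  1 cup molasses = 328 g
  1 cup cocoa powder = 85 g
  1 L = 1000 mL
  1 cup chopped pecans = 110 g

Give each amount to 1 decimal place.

whole-barley flour: 4.4 tsp; cocoa powder: 0.2 kg; chopped pecans: 427.8 g; bread flour: 252.0 g; molasses: 1275.6 g

Scaling factor: 40/36 = 10/9.
whole-barley flour: 4 tsp × 10/9 ≈ 4.4 tsp
cocoa powder: 2 cup × 10/9 × 85 g/cup ÷ 1000 g/kg ≈ 0.2 kg
chopped pecans: 3.5 cup × 10/9 × 110 g/cup ≈ 427.8 g
bread flour: 8 oz × 10/9 × 28.35 g/oz = 252.0 g
molasses: 3.5 cup × 10/9 × 328 g/cup ≈ 1275.6 g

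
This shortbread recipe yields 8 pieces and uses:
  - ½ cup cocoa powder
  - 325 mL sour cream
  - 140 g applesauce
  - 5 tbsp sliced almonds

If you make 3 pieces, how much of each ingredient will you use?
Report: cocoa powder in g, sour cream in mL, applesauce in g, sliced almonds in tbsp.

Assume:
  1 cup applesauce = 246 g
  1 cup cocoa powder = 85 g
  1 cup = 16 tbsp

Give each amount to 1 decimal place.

cocoa powder: 15.9 g; sour cream: 121.9 mL; applesauce: 52.5 g; sliced almonds: 1.9 tbsp

Scaling factor: 3/8 = 0.375.
cocoa powder: 0.5 cup × 3/8 × 85 g/cup ≈ 15.9 g
sour cream: 325 mL × 3/8 ≈ 121.9 mL
applesauce: 140 g × 3/8 = 52.5 g
sliced almonds: 5 tbsp × 3/8 ≈ 1.9 tbsp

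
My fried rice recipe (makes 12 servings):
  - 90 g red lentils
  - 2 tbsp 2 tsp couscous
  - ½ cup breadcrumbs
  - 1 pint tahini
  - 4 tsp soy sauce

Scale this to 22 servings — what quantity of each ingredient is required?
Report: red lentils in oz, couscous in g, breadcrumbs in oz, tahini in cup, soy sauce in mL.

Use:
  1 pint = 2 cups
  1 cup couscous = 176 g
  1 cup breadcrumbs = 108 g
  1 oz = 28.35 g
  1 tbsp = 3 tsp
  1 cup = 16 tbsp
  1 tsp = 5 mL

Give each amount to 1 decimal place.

Scaling factor: 22/12 = 11/6.
red lentils: 90 g × 11/6 ÷ 28.35 g/oz ≈ 5.8 oz
couscous: (2 tbsp + 2 tsp = 8/3 tbsp) × 11/6 ÷ 16 tbsp/cup × 176 g/cup ≈ 53.8 g
breadcrumbs: 0.5 cup × 11/6 × 108 g/cup ÷ 28.35 g/oz ≈ 3.5 oz
tahini: 1 pint × 11/6 × 2 cup/pint ≈ 3.7 cup
soy sauce: 4 tsp × 11/6 × 5 mL/tsp ≈ 36.7 mL

red lentils: 5.8 oz; couscous: 53.8 g; breadcrumbs: 3.5 oz; tahini: 3.7 cup; soy sauce: 36.7 mL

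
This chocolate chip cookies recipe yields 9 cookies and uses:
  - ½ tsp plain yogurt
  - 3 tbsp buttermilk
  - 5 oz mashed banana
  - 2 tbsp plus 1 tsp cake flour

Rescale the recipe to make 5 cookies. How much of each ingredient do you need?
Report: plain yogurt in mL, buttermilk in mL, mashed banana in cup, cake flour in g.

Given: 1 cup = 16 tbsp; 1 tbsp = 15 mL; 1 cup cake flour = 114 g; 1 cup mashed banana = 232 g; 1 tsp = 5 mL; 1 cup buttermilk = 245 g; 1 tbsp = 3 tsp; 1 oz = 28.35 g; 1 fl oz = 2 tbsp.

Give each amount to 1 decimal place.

Scaling factor: 5/9.
plain yogurt: 0.5 tsp × 5/9 × 5 mL/tsp ≈ 1.4 mL
buttermilk: 3 tbsp × 5/9 × 15 mL/tbsp = 25.0 mL
mashed banana: 5 oz × 5/9 × 28.35 g/oz ÷ 232 g/cup ≈ 0.3 cup
cake flour: (2 tbsp + 1 tsp = 7/3 tbsp) × 5/9 ÷ 16 tbsp/cup × 114 g/cup ≈ 9.2 g

plain yogurt: 1.4 mL; buttermilk: 25.0 mL; mashed banana: 0.3 cup; cake flour: 9.2 g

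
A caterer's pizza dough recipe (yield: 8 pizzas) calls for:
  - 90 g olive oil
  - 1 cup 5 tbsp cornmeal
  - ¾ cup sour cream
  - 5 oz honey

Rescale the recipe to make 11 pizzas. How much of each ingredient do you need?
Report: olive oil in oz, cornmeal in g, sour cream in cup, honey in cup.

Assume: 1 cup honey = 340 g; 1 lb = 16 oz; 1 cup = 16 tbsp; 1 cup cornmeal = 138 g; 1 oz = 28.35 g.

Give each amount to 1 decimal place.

Scaling factor: 11/8 = 1.375.
olive oil: 90 g × 11/8 ÷ 28.35 g/oz ≈ 4.4 oz
cornmeal: (1 cup + 5 tbsp = 1.3125 cup) × 11/8 × 138 g/cup ≈ 249.0 g
sour cream: 0.75 cup × 11/8 ≈ 1.0 cup
honey: 5 oz × 11/8 × 28.35 g/oz ÷ 340 g/cup ≈ 0.6 cup

olive oil: 4.4 oz; cornmeal: 249.0 g; sour cream: 1.0 cup; honey: 0.6 cup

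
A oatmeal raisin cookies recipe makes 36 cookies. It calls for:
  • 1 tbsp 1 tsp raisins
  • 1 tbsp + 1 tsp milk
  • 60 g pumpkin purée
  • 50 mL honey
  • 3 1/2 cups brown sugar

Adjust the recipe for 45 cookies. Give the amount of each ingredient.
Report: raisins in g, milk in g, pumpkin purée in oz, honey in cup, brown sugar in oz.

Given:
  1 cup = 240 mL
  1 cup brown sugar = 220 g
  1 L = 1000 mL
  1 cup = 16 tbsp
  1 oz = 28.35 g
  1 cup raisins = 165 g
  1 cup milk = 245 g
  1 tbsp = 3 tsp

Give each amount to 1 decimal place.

Scaling factor: 45/36 = 5/4 = 1.25.
raisins: (1 tbsp + 1 tsp = 4/3 tbsp) × 5/4 ÷ 16 tbsp/cup × 165 g/cup ≈ 17.2 g
milk: (1 tbsp + 1 tsp = 4/3 tbsp) × 5/4 ÷ 16 tbsp/cup × 245 g/cup ≈ 25.5 g
pumpkin purée: 60 g × 5/4 ÷ 28.35 g/oz ≈ 2.6 oz
honey: 50 mL × 5/4 ÷ 240 mL/cup ≈ 0.3 cup
brown sugar: 3.5 cup × 5/4 × 220 g/cup ÷ 28.35 g/oz ≈ 34.0 oz

raisins: 17.2 g; milk: 25.5 g; pumpkin purée: 2.6 oz; honey: 0.3 cup; brown sugar: 34.0 oz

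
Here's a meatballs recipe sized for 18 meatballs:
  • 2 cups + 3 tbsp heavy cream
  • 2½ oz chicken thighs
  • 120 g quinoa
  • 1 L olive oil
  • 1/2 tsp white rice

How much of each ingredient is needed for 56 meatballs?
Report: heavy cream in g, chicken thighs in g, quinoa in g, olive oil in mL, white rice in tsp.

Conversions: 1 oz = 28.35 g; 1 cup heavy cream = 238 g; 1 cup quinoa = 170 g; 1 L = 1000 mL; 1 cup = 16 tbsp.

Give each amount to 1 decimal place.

Scaling factor: 56/18 = 28/9.
heavy cream: (2 cup + 3 tbsp = 2.1875 cup) × 28/9 × 238 g/cup ≈ 1619.7 g
chicken thighs: 2.5 oz × 28/9 × 28.35 g/oz = 220.5 g
quinoa: 120 g × 28/9 ≈ 373.3 g
olive oil: 1 L × 28/9 × 1000 mL/L ≈ 3111.1 mL
white rice: 0.5 tsp × 28/9 ≈ 1.6 tsp

heavy cream: 1619.7 g; chicken thighs: 220.5 g; quinoa: 373.3 g; olive oil: 3111.1 mL; white rice: 1.6 tsp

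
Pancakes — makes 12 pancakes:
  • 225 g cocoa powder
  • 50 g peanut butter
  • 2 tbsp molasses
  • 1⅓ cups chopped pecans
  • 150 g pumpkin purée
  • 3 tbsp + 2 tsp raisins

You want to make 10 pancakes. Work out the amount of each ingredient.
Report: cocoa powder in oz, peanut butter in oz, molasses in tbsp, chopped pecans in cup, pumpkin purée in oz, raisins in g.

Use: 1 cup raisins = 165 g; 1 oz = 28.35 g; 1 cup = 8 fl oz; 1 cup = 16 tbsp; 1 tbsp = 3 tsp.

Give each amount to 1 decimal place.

Scaling factor: 10/12 = 5/6.
cocoa powder: 225 g × 5/6 ÷ 28.35 g/oz ≈ 6.6 oz
peanut butter: 50 g × 5/6 ÷ 28.35 g/oz ≈ 1.5 oz
molasses: 2 tbsp × 5/6 ≈ 1.7 tbsp
chopped pecans: 4/3 cup × 5/6 ≈ 1.1 cup
pumpkin purée: 150 g × 5/6 ÷ 28.35 g/oz ≈ 4.4 oz
raisins: (3 tbsp + 2 tsp = 11/3 tbsp) × 5/6 ÷ 16 tbsp/cup × 165 g/cup ≈ 31.5 g

cocoa powder: 6.6 oz; peanut butter: 1.5 oz; molasses: 1.7 tbsp; chopped pecans: 1.1 cup; pumpkin purée: 4.4 oz; raisins: 31.5 g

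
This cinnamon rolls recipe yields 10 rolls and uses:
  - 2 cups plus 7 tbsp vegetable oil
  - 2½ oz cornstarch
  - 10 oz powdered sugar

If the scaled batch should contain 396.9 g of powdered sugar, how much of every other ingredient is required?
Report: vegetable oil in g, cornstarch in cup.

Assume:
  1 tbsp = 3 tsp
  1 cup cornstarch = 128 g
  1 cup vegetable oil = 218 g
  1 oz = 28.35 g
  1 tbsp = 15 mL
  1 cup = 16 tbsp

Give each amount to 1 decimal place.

The original recipe has 283.5 g of powdered sugar, so the scaling factor is 396.9 ÷ 283.5 = 7/5 = 1.4.
vegetable oil: (2 cup + 7 tbsp = 2.4375 cup) × 7/5 × 218 g/cup ≈ 743.9 g
cornstarch: 2.5 oz × 7/5 × 28.35 g/oz ÷ 128 g/cup ≈ 0.8 cup

vegetable oil: 743.9 g; cornstarch: 0.8 cup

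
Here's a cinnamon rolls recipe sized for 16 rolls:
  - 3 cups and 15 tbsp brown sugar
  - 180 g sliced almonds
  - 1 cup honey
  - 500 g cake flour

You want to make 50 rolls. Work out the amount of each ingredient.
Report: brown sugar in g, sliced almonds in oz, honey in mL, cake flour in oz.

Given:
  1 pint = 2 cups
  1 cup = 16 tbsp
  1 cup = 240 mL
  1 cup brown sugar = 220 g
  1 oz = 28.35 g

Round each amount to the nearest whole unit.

brown sugar: 2707 g; sliced almonds: 20 oz; honey: 750 mL; cake flour: 55 oz

Scaling factor: 50/16 = 25/8 = 3.125.
brown sugar: (3 cup + 15 tbsp = 3.9375 cup) × 25/8 × 220 g/cup ≈ 2707 g
sliced almonds: 180 g × 25/8 ÷ 28.35 g/oz ≈ 20 oz
honey: 1 cup × 25/8 × 240 mL/cup = 750 mL
cake flour: 500 g × 25/8 ÷ 28.35 g/oz ≈ 55 oz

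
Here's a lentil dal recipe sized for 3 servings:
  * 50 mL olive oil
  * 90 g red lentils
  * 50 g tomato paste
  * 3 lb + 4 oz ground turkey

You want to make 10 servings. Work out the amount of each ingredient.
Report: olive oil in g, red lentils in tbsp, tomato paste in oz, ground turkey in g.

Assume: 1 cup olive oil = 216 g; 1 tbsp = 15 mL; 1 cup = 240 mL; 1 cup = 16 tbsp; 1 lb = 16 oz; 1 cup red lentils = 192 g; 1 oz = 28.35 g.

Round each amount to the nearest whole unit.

olive oil: 150 g; red lentils: 25 tbsp; tomato paste: 6 oz; ground turkey: 4914 g

Scaling factor: 10/3.
olive oil: 50 mL × 10/3 ÷ 240 mL/cup × 216 g/cup = 150 g
red lentils: 90 g × 10/3 ÷ 192 g/cup × 16 tbsp/cup = 25 tbsp
tomato paste: 50 g × 10/3 ÷ 28.35 g/oz ≈ 6 oz
ground turkey: (3 lb + 4 oz = 3.25 lb) × 10/3 × 16 oz/lb × 28.35 g/oz = 4914 g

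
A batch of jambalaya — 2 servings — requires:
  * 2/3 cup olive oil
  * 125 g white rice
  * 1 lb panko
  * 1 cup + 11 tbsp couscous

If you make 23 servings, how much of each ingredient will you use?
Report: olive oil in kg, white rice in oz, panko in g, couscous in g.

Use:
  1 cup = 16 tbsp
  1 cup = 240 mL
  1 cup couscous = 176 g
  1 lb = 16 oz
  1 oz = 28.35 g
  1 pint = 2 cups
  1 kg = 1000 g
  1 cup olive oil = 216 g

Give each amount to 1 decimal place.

Scaling factor: 23/2 = 11.5.
olive oil: 2/3 cup × 23/2 × 216 g/cup ÷ 1000 g/kg ≈ 1.7 kg
white rice: 125 g × 23/2 ÷ 28.35 g/oz ≈ 50.7 oz
panko: 1 lb × 23/2 × 16 oz/lb × 28.35 g/oz = 5216.4 g
couscous: (1 cup + 11 tbsp = 1.6875 cup) × 23/2 × 176 g/cup = 3415.5 g

olive oil: 1.7 kg; white rice: 50.7 oz; panko: 5216.4 g; couscous: 3415.5 g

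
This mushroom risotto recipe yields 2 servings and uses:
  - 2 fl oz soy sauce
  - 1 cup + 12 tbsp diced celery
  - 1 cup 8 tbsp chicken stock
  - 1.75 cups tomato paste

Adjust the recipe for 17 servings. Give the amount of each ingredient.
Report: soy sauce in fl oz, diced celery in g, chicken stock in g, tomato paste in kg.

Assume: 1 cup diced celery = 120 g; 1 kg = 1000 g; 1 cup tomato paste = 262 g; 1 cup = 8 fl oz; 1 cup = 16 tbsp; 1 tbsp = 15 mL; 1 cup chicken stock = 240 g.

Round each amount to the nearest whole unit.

soy sauce: 17 fl oz; diced celery: 1785 g; chicken stock: 3060 g; tomato paste: 4 kg

Scaling factor: 17/2 = 8.5.
soy sauce: 2 fl oz × 17/2 = 17 fl oz
diced celery: (1 cup + 12 tbsp = 1.75 cup) × 17/2 × 120 g/cup = 1785 g
chicken stock: (1 cup + 8 tbsp = 1.5 cup) × 17/2 × 240 g/cup = 3060 g
tomato paste: 1.75 cup × 17/2 × 262 g/cup ÷ 1000 g/kg ≈ 4 kg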